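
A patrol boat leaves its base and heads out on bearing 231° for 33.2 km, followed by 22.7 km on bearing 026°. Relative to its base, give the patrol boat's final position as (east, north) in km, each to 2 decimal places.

Leg 1 (231°, 33.2 km): east 33.2 sin 231° = -25.80, north 33.2 cos 231° = -20.89
Leg 2 (026°, 22.7 km): east 22.7 sin 26° = 9.95, north 22.7 cos 26° = 20.40
Summing: -15.85 km east, -0.49 km north → (-15.85, -0.49).

(-15.85, -0.49)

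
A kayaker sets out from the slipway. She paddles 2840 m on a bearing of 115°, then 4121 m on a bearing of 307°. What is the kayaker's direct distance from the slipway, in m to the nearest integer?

Leg 1 (115°, 2840 m): east 2840 sin 115° = 2573.91, north 2840 cos 115° = -1200.24
Leg 2 (307°, 4121 m): east 4121 sin 307° = -3291.18, north 4121 cos 307° = 2480.08
Net: -717.26 east, 1279.84 north. Distance = √((-717.26)² + (1279.84)²) = 1467.129 m.

1467 m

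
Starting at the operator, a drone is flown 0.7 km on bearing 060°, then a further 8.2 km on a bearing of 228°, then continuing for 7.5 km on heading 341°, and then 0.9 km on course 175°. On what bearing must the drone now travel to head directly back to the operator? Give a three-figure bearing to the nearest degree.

Leg 1 (060°, 0.7 km): east 0.7 sin 60° = 0.61, north 0.7 cos 60° = 0.35
Leg 2 (228°, 8.2 km): east 8.2 sin 228° = -6.09, north 8.2 cos 228° = -5.49
Leg 3 (341°, 7.5 km): east 7.5 sin 341° = -2.44, north 7.5 cos 341° = 7.09
Leg 4 (175°, 0.9 km): east 0.9 sin 175° = 0.08, north 0.9 cos 175° = -0.90
Net displacement: -7.85 east, 1.06 north. Direction back to start is (7.85, -1.06): bearing = atan2(7.85, -1.06) mod 360° = 97.67° ≈ 098°.

098°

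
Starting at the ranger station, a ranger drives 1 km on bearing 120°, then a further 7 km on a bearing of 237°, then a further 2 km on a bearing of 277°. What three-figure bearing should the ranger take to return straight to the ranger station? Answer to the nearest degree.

Leg 1 (120°, 1 km): east 1 sin 120° = 0.87, north 1 cos 120° = -0.50
Leg 2 (237°, 7 km): east 7 sin 237° = -5.87, north 7 cos 237° = -3.81
Leg 3 (277°, 2 km): east 2 sin 277° = -1.99, north 2 cos 277° = 0.24
Net displacement: -6.99 east, -4.07 north. Direction back to start is (6.99, 4.07): bearing = atan2(6.99, 4.07) mod 360° = 59.80° ≈ 060°.

060°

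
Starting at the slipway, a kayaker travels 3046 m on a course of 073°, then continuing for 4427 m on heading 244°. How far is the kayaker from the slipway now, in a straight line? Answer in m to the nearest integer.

Leg 1 (073°, 3046 m): east 3046 sin 73° = 2912.90, north 3046 cos 73° = 890.56
Leg 2 (244°, 4427 m): east 4427 sin 244° = -3978.96, north 4427 cos 244° = -1940.67
Net: -1066.06 east, -1050.10 north. Distance = √((-1066.06)² + (-1050.10)²) = 1496.395 m.

1496 m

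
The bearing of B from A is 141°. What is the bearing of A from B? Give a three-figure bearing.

321°

Back-bearing = 141° + 180° = 321°.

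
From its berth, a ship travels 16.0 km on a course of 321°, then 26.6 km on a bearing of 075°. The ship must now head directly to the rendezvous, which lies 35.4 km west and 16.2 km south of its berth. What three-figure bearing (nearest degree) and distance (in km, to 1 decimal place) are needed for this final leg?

Leg 1 (321°, 16.0 km): east 16.0 sin 321° = -10.07, north 16.0 cos 321° = 12.43
Leg 2 (075°, 26.6 km): east 26.6 sin 75° = 25.69, north 26.6 cos 75° = 6.88
Current position: (15.62, 19.32). Target: (-35.4, -16.2). Remaining: Δeast = -51.02, Δnorth = -35.52.
Bearing = atan2(-51.02, -35.52) mod 360° = 235.16°; distance = √((-51.02)² + (-35.52)²) = 62.170 km.

235°, 62.2 km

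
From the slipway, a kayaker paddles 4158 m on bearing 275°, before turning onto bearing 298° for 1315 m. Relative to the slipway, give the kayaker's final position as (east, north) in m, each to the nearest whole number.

(-5303, 980)

Leg 1 (275°, 4158 m): east 4158 sin 275° = -4142.18, north 4158 cos 275° = 362.39
Leg 2 (298°, 1315 m): east 1315 sin 298° = -1161.08, north 1315 cos 298° = 617.36
Summing: -5303.25 m east, 979.75 m north → (-5303, 980).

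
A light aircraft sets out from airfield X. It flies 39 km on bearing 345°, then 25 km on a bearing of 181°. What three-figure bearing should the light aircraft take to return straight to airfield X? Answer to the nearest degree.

Leg 1 (345°, 39 km): east 39 sin 345° = -10.09, north 39 cos 345° = 37.67
Leg 2 (181°, 25 km): east 25 sin 181° = -0.44, north 25 cos 181° = -25.00
Net displacement: -10.53 east, 12.67 north. Direction back to start is (10.53, -12.67): bearing = atan2(10.53, -12.67) mod 360° = 140.28° ≈ 140°.

140°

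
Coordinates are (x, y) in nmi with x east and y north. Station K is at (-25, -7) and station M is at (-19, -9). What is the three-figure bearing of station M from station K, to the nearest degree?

108°

Δeast = -19 − -25 = 6.00; Δnorth = -9 − -7 = -2.00.
Bearing = atan2(Δeast, Δnorth) mod 360° = 108.43° ≈ 108°.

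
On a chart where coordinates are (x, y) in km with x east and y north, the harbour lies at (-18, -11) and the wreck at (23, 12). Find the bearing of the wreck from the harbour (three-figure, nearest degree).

Δeast = 23 − -18 = 41.00; Δnorth = 12 − -11 = 23.00.
Bearing = atan2(Δeast, Δnorth) mod 360° = 60.71° ≈ 061°.

061°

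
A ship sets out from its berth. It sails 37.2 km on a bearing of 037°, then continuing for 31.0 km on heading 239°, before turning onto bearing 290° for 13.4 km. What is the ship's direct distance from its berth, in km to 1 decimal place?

24.8 km

Leg 1 (037°, 37.2 km): east 37.2 sin 37° = 22.39, north 37.2 cos 37° = 29.71
Leg 2 (239°, 31.0 km): east 31.0 sin 239° = -26.57, north 31.0 cos 239° = -15.97
Leg 3 (290°, 13.4 km): east 13.4 sin 290° = -12.59, north 13.4 cos 290° = 4.58
Net: -16.78 east, 18.33 north. Distance = √((-16.78)² + (18.33)²) = 24.846 km.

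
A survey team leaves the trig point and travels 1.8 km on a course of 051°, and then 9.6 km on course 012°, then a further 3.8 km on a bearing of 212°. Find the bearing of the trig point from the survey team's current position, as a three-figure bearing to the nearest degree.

191°

Leg 1 (051°, 1.8 km): east 1.8 sin 51° = 1.40, north 1.8 cos 51° = 1.13
Leg 2 (012°, 9.6 km): east 9.6 sin 12° = 2.00, north 9.6 cos 12° = 9.39
Leg 3 (212°, 3.8 km): east 3.8 sin 212° = -2.01, north 3.8 cos 212° = -3.22
Net displacement: 1.38 east, 7.30 north. Direction back to start is (-1.38, -7.30): bearing = atan2(-1.38, -7.30) mod 360° = 190.71° ≈ 191°.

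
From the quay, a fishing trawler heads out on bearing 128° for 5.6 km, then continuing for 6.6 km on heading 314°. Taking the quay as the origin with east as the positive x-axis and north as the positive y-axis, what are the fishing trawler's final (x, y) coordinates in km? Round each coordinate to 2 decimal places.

(-0.33, 1.14)

Leg 1 (128°, 5.6 km): east 5.6 sin 128° = 4.41, north 5.6 cos 128° = -3.45
Leg 2 (314°, 6.6 km): east 6.6 sin 314° = -4.75, north 6.6 cos 314° = 4.58
Summing: -0.33 km east, 1.14 km north → (-0.33, 1.14).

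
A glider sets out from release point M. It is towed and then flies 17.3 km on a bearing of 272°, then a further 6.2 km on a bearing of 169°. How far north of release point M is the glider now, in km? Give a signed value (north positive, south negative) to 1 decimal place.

-5.5 km

Leg 1 (272°, 17.3 km): east 17.3 sin 272° = -17.29, north 17.3 cos 272° = 0.60
Leg 2 (169°, 6.2 km): east 6.2 sin 169° = 1.18, north 6.2 cos 169° = -6.09
Net north component: -5.48 km.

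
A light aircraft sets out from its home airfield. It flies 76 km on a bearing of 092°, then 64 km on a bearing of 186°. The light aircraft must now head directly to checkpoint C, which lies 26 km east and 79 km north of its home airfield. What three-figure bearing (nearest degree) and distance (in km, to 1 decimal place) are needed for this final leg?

Leg 1 (092°, 76 km): east 76 sin 92° = 75.95, north 76 cos 92° = -2.65
Leg 2 (186°, 64 km): east 64 sin 186° = -6.69, north 64 cos 186° = -63.65
Current position: (69.26, -66.30). Target: (26, 79). Remaining: Δeast = -43.26, Δnorth = 145.30.
Bearing = atan2(-43.26, 145.30) mod 360° = 343.42°; distance = √((-43.26)² + (145.30)²) = 151.606 km.

343°, 151.6 km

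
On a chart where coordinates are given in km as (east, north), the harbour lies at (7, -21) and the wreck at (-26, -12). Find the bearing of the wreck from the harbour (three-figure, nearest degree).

285°

Δeast = -26 − 7 = -33.00; Δnorth = -12 − -21 = 9.00.
Bearing = atan2(Δeast, Δnorth) mod 360° = 285.26° ≈ 285°.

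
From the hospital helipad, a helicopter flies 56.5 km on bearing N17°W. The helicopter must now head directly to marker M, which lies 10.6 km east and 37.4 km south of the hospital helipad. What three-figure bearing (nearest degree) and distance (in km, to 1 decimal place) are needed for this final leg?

163°, 95.4 km

Leg 1 (N17°W, 56.5 km): east 56.5 sin 343° = -16.52, north 56.5 cos 343° = 54.03
Current position: (-16.52, 54.03). Target: (10.6, -37.4). Remaining: Δeast = 27.12, Δnorth = -91.43.
Bearing = atan2(27.12, -91.43) mod 360° = 163.48°; distance = √((27.12)² + (-91.43)²) = 95.368 km.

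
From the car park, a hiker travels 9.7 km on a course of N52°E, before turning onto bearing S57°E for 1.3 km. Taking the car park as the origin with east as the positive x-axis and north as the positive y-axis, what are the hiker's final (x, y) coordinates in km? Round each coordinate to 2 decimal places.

(8.73, 5.26)

Leg 1 (N52°E, 9.7 km): east 9.7 sin 52° = 7.64, north 9.7 cos 52° = 5.97
Leg 2 (S57°E, 1.3 km): east 1.3 sin 123° = 1.09, north 1.3 cos 123° = -0.71
Summing: 8.73 km east, 5.26 km north → (8.73, 5.26).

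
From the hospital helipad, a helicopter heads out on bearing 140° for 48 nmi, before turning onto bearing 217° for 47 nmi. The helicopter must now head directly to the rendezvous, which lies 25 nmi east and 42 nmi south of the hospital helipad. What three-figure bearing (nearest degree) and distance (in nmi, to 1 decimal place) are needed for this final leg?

Leg 1 (140°, 48 nmi): east 48 sin 140° = 30.85, north 48 cos 140° = -36.77
Leg 2 (217°, 47 nmi): east 47 sin 217° = -28.29, north 47 cos 217° = -37.54
Current position: (2.57, -74.31). Target: (25, -42). Remaining: Δeast = 22.43, Δnorth = 32.31.
Bearing = atan2(22.43, 32.31) mod 360° = 34.77°; distance = √((22.43)² + (32.31)²) = 39.330 nmi.

035°, 39.3 nmi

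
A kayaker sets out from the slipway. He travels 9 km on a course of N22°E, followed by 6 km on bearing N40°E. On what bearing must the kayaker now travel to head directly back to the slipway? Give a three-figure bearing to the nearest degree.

Leg 1 (N22°E, 9 km): east 9 sin 22° = 3.37, north 9 cos 22° = 8.34
Leg 2 (N40°E, 6 km): east 6 sin 40° = 3.86, north 6 cos 40° = 4.60
Net displacement: 7.23 east, 12.94 north. Direction back to start is (-7.23, -12.94): bearing = atan2(-7.23, -12.94) mod 360° = 209.19° ≈ 209°.

209°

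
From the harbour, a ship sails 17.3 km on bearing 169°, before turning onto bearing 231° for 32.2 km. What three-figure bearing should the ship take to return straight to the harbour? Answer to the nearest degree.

Leg 1 (169°, 17.3 km): east 17.3 sin 169° = 3.30, north 17.3 cos 169° = -16.98
Leg 2 (231°, 32.2 km): east 32.2 sin 231° = -25.02, north 32.2 cos 231° = -20.26
Net displacement: -21.72 east, -37.25 north. Direction back to start is (21.72, 37.25): bearing = atan2(21.72, 37.25) mod 360° = 30.25° ≈ 030°.

030°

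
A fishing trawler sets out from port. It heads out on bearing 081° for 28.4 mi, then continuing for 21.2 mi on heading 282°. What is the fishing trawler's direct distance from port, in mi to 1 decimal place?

11.5 mi

Leg 1 (081°, 28.4 mi): east 28.4 sin 81° = 28.05, north 28.4 cos 81° = 4.44
Leg 2 (282°, 21.2 mi): east 21.2 sin 282° = -20.74, north 21.2 cos 282° = 4.41
Net: 7.31 east, 8.85 north. Distance = √((7.31)² + (8.85)²) = 11.481 mi.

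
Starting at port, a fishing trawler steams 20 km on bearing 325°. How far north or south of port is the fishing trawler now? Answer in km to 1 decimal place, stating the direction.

Leg 1 (325°, 20 km): east 20 sin 325° = -11.47, north 20 cos 325° = 16.38
Net north component: 16.38 km.

16.4 km north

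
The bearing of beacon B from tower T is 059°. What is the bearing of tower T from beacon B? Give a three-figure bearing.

239°

Back-bearing = 059° + 180° = 239°.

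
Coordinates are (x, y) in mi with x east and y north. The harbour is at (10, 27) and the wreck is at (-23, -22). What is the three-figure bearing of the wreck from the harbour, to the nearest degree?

Δeast = -23 − 10 = -33.00; Δnorth = -22 − 27 = -49.00.
Bearing = atan2(Δeast, Δnorth) mod 360° = 213.96° ≈ 214°.

214°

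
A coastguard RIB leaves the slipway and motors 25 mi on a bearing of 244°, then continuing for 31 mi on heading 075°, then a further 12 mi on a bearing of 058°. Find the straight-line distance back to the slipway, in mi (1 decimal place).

Leg 1 (244°, 25 mi): east 25 sin 244° = -22.47, north 25 cos 244° = -10.96
Leg 2 (075°, 31 mi): east 31 sin 75° = 29.94, north 31 cos 75° = 8.02
Leg 3 (058°, 12 mi): east 12 sin 58° = 10.18, north 12 cos 58° = 6.36
Net: 17.65 east, 3.42 north. Distance = √((17.65)² + (3.42)²) = 17.979 mi.

18.0 mi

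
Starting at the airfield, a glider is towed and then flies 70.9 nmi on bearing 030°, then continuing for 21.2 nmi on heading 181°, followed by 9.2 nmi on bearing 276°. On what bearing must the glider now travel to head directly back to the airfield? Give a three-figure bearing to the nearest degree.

Leg 1 (030°, 70.9 nmi): east 70.9 sin 30° = 35.45, north 70.9 cos 30° = 61.40
Leg 2 (181°, 21.2 nmi): east 21.2 sin 181° = -0.37, north 21.2 cos 181° = -21.20
Leg 3 (276°, 9.2 nmi): east 9.2 sin 276° = -9.15, north 9.2 cos 276° = 0.96
Net displacement: 25.93 east, 41.17 north. Direction back to start is (-25.93, -41.17): bearing = atan2(-25.93, -41.17) mod 360° = 212.21° ≈ 212°.

212°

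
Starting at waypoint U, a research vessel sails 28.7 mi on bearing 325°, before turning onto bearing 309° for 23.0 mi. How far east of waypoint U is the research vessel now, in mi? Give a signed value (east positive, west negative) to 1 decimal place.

Leg 1 (325°, 28.7 mi): east 28.7 sin 325° = -16.46, north 28.7 cos 325° = 23.51
Leg 2 (309°, 23.0 mi): east 23.0 sin 309° = -17.87, north 23.0 cos 309° = 14.47
Net east component: -34.34 mi.

-34.3 mi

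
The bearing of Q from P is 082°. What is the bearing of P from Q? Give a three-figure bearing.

262°

Back-bearing = 082° + 180° = 262°.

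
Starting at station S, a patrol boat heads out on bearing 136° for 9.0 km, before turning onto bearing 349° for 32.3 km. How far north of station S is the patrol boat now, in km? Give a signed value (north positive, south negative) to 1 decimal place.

Leg 1 (136°, 9.0 km): east 9.0 sin 136° = 6.25, north 9.0 cos 136° = -6.47
Leg 2 (349°, 32.3 km): east 32.3 sin 349° = -6.16, north 32.3 cos 349° = 31.71
Net north component: 25.23 km.

25.2 km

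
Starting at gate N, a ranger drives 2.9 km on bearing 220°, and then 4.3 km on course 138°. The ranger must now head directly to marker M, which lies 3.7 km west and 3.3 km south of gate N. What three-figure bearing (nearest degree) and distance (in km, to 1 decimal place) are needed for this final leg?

Leg 1 (220°, 2.9 km): east 2.9 sin 220° = -1.86, north 2.9 cos 220° = -2.22
Leg 2 (138°, 4.3 km): east 4.3 sin 138° = 2.88, north 4.3 cos 138° = -3.20
Current position: (1.01, -5.42). Target: (-3.7, -3.3). Remaining: Δeast = -4.71, Δnorth = 2.12.
Bearing = atan2(-4.71, 2.12) mod 360° = 294.19°; distance = √((-4.71)² + (2.12)²) = 5.167 km.

294°, 5.2 km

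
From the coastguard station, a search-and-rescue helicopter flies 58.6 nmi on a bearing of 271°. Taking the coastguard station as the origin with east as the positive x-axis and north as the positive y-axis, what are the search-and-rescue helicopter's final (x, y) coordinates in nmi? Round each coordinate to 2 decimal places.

(-58.59, 1.02)

Leg 1 (271°, 58.6 nmi): east 58.6 sin 271° = -58.59, north 58.6 cos 271° = 1.02
Summing: -58.59 nmi east, 1.02 nmi north → (-58.59, 1.02).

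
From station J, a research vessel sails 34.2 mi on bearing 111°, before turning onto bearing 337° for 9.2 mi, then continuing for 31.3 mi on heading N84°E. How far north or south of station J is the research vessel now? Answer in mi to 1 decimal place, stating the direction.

0.5 mi south

Leg 1 (111°, 34.2 mi): east 34.2 sin 111° = 31.93, north 34.2 cos 111° = -12.26
Leg 2 (337°, 9.2 mi): east 9.2 sin 337° = -3.59, north 9.2 cos 337° = 8.47
Leg 3 (N84°E, 31.3 mi): east 31.3 sin 84° = 31.13, north 31.3 cos 84° = 3.27
Net north component: -0.52 mi.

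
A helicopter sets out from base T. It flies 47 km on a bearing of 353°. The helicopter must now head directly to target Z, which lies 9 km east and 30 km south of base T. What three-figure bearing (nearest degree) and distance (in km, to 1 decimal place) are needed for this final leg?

169°, 78.1 km

Leg 1 (353°, 47 km): east 47 sin 353° = -5.73, north 47 cos 353° = 46.65
Current position: (-5.73, 46.65). Target: (9, -30). Remaining: Δeast = 14.73, Δnorth = -76.65.
Bearing = atan2(14.73, -76.65) mod 360° = 169.12°; distance = √((14.73)² + (-76.65)²) = 78.052 km.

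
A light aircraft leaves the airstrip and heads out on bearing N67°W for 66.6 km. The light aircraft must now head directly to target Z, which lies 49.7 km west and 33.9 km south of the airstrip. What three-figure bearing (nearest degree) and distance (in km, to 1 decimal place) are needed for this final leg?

169°, 61.0 km

Leg 1 (N67°W, 66.6 km): east 66.6 sin 293° = -61.31, north 66.6 cos 293° = 26.02
Current position: (-61.31, 26.02). Target: (-49.7, -33.9). Remaining: Δeast = 11.61, Δnorth = -59.92.
Bearing = atan2(11.61, -59.92) mod 360° = 169.04°; distance = √((11.61)² + (-59.92)²) = 61.036 km.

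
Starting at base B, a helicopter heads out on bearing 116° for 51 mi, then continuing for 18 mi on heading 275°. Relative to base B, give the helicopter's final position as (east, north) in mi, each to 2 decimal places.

(27.91, -20.79)

Leg 1 (116°, 51 mi): east 51 sin 116° = 45.84, north 51 cos 116° = -22.36
Leg 2 (275°, 18 mi): east 18 sin 275° = -17.93, north 18 cos 275° = 1.57
Summing: 27.91 mi east, -20.79 mi north → (27.91, -20.79).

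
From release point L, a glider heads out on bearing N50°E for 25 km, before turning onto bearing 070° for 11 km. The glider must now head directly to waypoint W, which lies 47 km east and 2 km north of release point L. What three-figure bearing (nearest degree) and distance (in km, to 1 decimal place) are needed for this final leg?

Leg 1 (N50°E, 25 km): east 25 sin 50° = 19.15, north 25 cos 50° = 16.07
Leg 2 (070°, 11 km): east 11 sin 70° = 10.34, north 11 cos 70° = 3.76
Current position: (29.49, 19.83). Target: (47, 2). Remaining: Δeast = 17.51, Δnorth = -17.83.
Bearing = atan2(17.51, -17.83) mod 360° = 135.52°; distance = √((17.51)² + (-17.83)²) = 24.993 km.

136°, 25.0 km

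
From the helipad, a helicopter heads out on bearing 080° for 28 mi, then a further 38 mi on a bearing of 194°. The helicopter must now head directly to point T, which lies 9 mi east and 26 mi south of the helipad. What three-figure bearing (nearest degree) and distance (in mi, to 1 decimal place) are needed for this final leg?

Leg 1 (080°, 28 mi): east 28 sin 80° = 27.57, north 28 cos 80° = 4.86
Leg 2 (194°, 38 mi): east 38 sin 194° = -9.19, north 38 cos 194° = -36.87
Current position: (18.38, -32.01). Target: (9, -26). Remaining: Δeast = -9.38, Δnorth = 6.01.
Bearing = atan2(-9.38, 6.01) mod 360° = 302.64°; distance = √((-9.38)² + (6.01)²) = 11.141 mi.

303°, 11.1 mi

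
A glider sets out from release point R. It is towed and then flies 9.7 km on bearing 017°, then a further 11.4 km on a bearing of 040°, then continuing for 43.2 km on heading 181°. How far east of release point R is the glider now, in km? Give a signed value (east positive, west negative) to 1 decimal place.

Leg 1 (017°, 9.7 km): east 9.7 sin 17° = 2.84, north 9.7 cos 17° = 9.28
Leg 2 (040°, 11.4 km): east 11.4 sin 40° = 7.33, north 11.4 cos 40° = 8.73
Leg 3 (181°, 43.2 km): east 43.2 sin 181° = -0.75, north 43.2 cos 181° = -43.19
Net east component: 9.41 km.

9.4 km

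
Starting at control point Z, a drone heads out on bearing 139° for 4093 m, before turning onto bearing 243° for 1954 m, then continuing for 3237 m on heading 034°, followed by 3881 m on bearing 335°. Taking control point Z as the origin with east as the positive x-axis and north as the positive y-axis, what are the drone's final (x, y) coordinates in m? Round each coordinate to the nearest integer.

(1114, 2225)

Leg 1 (139°, 4093 m): east 4093 sin 139° = 2685.25, north 4093 cos 139° = -3089.03
Leg 2 (243°, 1954 m): east 1954 sin 243° = -1741.03, north 1954 cos 243° = -887.10
Leg 3 (034°, 3237 m): east 3237 sin 34° = 1810.11, north 3237 cos 34° = 2683.59
Leg 4 (335°, 3881 m): east 3881 sin 335° = -1640.18, north 3881 cos 335° = 3517.38
Summing: 1114.15 m east, 2224.85 m north → (1114, 2225).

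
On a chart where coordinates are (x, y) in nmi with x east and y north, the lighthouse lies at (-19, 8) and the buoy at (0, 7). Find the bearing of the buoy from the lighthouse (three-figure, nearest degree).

Δeast = 0 − -19 = 19.00; Δnorth = 7 − 8 = -1.00.
Bearing = atan2(Δeast, Δnorth) mod 360° = 93.01° ≈ 093°.

093°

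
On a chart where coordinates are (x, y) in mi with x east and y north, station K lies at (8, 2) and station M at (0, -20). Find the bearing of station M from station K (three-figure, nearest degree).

200°

Δeast = 0 − 8 = -8.00; Δnorth = -20 − 2 = -22.00.
Bearing = atan2(Δeast, Δnorth) mod 360° = 199.98° ≈ 200°.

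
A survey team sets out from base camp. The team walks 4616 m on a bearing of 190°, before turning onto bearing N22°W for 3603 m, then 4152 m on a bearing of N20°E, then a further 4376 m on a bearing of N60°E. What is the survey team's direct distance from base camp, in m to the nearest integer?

Leg 1 (190°, 4616 m): east 4616 sin 190° = -801.56, north 4616 cos 190° = -4545.87
Leg 2 (N22°W, 3603 m): east 3603 sin 338° = -1349.71, north 3603 cos 338° = 3340.64
Leg 3 (N20°E, 4152 m): east 4152 sin 20° = 1420.07, north 4152 cos 20° = 3901.60
Leg 4 (N60°E, 4376 m): east 4376 sin 60° = 3789.73, north 4376 cos 60° = 2188.00
Net: 3058.53 east, 4884.37 north. Distance = √((3058.53)² + (4884.37)²) = 5762.960 m.

5763 m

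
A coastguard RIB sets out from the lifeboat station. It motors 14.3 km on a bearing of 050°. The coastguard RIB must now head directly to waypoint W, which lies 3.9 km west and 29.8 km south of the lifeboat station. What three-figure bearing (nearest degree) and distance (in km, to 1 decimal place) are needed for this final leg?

201°, 41.7 km

Leg 1 (050°, 14.3 km): east 14.3 sin 50° = 10.95, north 14.3 cos 50° = 9.19
Current position: (10.95, 9.19). Target: (-3.9, -29.8). Remaining: Δeast = -14.85, Δnorth = -38.99.
Bearing = atan2(-14.85, -38.99) mod 360° = 200.85°; distance = √((-14.85)² + (-38.99)²) = 41.726 km.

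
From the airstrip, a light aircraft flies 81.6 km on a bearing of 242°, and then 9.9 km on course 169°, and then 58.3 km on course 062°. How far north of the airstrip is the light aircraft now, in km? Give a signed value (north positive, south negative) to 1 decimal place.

Leg 1 (242°, 81.6 km): east 81.6 sin 242° = -72.05, north 81.6 cos 242° = -38.31
Leg 2 (169°, 9.9 km): east 9.9 sin 169° = 1.89, north 9.9 cos 169° = -9.72
Leg 3 (062°, 58.3 km): east 58.3 sin 62° = 51.48, north 58.3 cos 62° = 27.37
Net north component: -20.66 km.

-20.7 km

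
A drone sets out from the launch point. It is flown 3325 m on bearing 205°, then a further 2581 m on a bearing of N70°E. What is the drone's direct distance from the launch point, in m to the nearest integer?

2362 m

Leg 1 (205°, 3325 m): east 3325 sin 205° = -1405.21, north 3325 cos 205° = -3013.47
Leg 2 (N70°E, 2581 m): east 2581 sin 70° = 2425.35, north 2581 cos 70° = 882.75
Net: 1020.14 east, -2130.72 north. Distance = √((1020.14)² + (-2130.72)²) = 2362.341 m.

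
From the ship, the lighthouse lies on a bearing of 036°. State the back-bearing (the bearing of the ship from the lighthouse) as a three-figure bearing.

216°

Back-bearing = 036° + 180° = 216°.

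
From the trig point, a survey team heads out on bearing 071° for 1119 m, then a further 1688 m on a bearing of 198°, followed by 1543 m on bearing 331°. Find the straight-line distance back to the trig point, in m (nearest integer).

Leg 1 (071°, 1119 m): east 1119 sin 71° = 1058.04, north 1119 cos 71° = 364.31
Leg 2 (198°, 1688 m): east 1688 sin 198° = -521.62, north 1688 cos 198° = -1605.38
Leg 3 (331°, 1543 m): east 1543 sin 331° = -748.06, north 1543 cos 331° = 1349.54
Net: -211.65 east, 108.47 north. Distance = √((-211.65)² + (108.47)²) = 237.822 m.

238 m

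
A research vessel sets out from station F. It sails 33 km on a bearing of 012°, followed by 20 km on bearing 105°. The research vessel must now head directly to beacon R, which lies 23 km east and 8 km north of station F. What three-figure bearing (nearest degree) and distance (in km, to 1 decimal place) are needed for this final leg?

189°, 19.4 km

Leg 1 (012°, 33 km): east 33 sin 12° = 6.86, north 33 cos 12° = 32.28
Leg 2 (105°, 20 km): east 20 sin 105° = 19.32, north 20 cos 105° = -5.18
Current position: (26.18, 27.10). Target: (23, 8). Remaining: Δeast = -3.18, Δnorth = -19.10.
Bearing = atan2(-3.18, -19.10) mod 360° = 189.45°; distance = √((-3.18)² + (-19.10)²) = 19.365 km.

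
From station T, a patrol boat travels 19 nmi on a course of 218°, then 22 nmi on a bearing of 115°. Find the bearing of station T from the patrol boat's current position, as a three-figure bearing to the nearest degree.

Leg 1 (218°, 19 nmi): east 19 sin 218° = -11.70, north 19 cos 218° = -14.97
Leg 2 (115°, 22 nmi): east 22 sin 115° = 19.94, north 22 cos 115° = -9.30
Net displacement: 8.24 east, -24.27 north. Direction back to start is (-8.24, 24.27): bearing = atan2(-8.24, 24.27) mod 360° = 341.24° ≈ 341°.

341°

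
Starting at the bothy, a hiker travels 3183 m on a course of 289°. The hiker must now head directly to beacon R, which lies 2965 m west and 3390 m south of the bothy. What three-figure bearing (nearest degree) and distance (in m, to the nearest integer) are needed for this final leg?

179°, 4427 m

Leg 1 (289°, 3183 m): east 3183 sin 289° = -3009.59, north 3183 cos 289° = 1036.28
Current position: (-3009.59, 1036.28). Target: (-2965, -3390). Remaining: Δeast = 44.59, Δnorth = -4426.28.
Bearing = atan2(44.59, -4426.28) mod 360° = 179.42°; distance = √((44.59)² + (-4426.28)²) = 4426.508 m.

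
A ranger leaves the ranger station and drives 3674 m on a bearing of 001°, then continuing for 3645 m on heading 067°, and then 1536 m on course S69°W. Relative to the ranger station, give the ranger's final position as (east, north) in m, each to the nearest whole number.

Leg 1 (001°, 3674 m): east 3674 sin 1° = 64.12, north 3674 cos 1° = 3673.44
Leg 2 (067°, 3645 m): east 3645 sin 67° = 3355.24, north 3645 cos 67° = 1424.21
Leg 3 (S69°W, 1536 m): east 1536 sin 249° = -1433.98, north 1536 cos 249° = -550.45
Summing: 1985.38 m east, 4547.20 m north → (1985, 4547).

(1985, 4547)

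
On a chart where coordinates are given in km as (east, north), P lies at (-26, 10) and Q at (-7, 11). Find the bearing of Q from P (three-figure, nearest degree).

087°

Δeast = -7 − -26 = 19.00; Δnorth = 11 − 10 = 1.00.
Bearing = atan2(Δeast, Δnorth) mod 360° = 86.99° ≈ 087°.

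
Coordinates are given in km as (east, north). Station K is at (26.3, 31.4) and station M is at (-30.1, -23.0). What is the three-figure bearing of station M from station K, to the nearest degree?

Δeast = -30.1 − 26.3 = -56.40; Δnorth = -23.0 − 31.4 = -54.40.
Bearing = atan2(Δeast, Δnorth) mod 360° = 226.03° ≈ 226°.

226°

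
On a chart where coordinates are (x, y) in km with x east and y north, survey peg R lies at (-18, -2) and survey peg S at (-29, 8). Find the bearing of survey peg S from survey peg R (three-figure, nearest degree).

Δeast = -29 − -18 = -11.00; Δnorth = 8 − -2 = 10.00.
Bearing = atan2(Δeast, Δnorth) mod 360° = 312.27° ≈ 312°.

312°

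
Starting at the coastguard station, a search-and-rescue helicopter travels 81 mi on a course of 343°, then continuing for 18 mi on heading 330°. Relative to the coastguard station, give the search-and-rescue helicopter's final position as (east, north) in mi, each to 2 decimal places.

(-32.68, 93.05)

Leg 1 (343°, 81 mi): east 81 sin 343° = -23.68, north 81 cos 343° = 77.46
Leg 2 (330°, 18 mi): east 18 sin 330° = -9.00, north 18 cos 330° = 15.59
Summing: -32.68 mi east, 93.05 mi north → (-32.68, 93.05).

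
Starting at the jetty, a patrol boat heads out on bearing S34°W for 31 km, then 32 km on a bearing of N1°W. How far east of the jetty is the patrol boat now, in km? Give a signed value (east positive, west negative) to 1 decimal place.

Leg 1 (S34°W, 31 km): east 31 sin 214° = -17.33, north 31 cos 214° = -25.70
Leg 2 (N1°W, 32 km): east 32 sin 359° = -0.56, north 32 cos 359° = 32.00
Net east component: -17.89 km.

-17.9 km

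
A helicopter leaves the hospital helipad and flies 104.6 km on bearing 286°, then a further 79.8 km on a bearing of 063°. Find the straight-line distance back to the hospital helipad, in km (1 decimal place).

71.4 km

Leg 1 (286°, 104.6 km): east 104.6 sin 286° = -100.55, north 104.6 cos 286° = 28.83
Leg 2 (063°, 79.8 km): east 79.8 sin 63° = 71.10, north 79.8 cos 63° = 36.23
Net: -29.45 east, 65.06 north. Distance = √((-29.45)² + (65.06)²) = 71.413 km.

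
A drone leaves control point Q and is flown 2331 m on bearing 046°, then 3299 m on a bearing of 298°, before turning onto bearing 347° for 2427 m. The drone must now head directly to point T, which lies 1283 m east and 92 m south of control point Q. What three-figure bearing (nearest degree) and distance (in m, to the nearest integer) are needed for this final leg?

Leg 1 (046°, 2331 m): east 2331 sin 46° = 1676.78, north 2331 cos 46° = 1619.25
Leg 2 (298°, 3299 m): east 3299 sin 298° = -2912.84, north 3299 cos 298° = 1548.79
Leg 3 (347°, 2427 m): east 2427 sin 347° = -545.96, north 2427 cos 347° = 2364.80
Current position: (-1782.02, 5532.83). Target: (1283, -92). Remaining: Δeast = 3065.02, Δnorth = -5624.83.
Bearing = atan2(3065.02, -5624.83) mod 360° = 151.41°; distance = √((3065.02)² + (-5624.83)²) = 6405.706 m.

151°, 6406 m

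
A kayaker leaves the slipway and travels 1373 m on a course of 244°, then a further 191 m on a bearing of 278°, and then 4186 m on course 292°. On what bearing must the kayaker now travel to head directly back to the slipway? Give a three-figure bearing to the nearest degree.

Leg 1 (244°, 1373 m): east 1373 sin 244° = -1234.04, north 1373 cos 244° = -601.88
Leg 2 (278°, 191 m): east 191 sin 278° = -189.14, north 191 cos 278° = 26.58
Leg 3 (292°, 4186 m): east 4186 sin 292° = -3881.19, north 4186 cos 292° = 1568.10
Net displacement: -5304.38 east, 992.80 north. Direction back to start is (5304.38, -992.80): bearing = atan2(5304.38, -992.80) mod 360° = 100.60° ≈ 101°.

101°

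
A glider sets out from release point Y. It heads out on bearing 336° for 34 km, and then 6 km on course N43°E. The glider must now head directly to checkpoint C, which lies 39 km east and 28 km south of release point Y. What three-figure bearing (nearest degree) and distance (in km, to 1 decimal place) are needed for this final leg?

Leg 1 (336°, 34 km): east 34 sin 336° = -13.83, north 34 cos 336° = 31.06
Leg 2 (N43°E, 6 km): east 6 sin 43° = 4.09, north 6 cos 43° = 4.39
Current position: (-9.74, 35.45). Target: (39, -28). Remaining: Δeast = 48.74, Δnorth = -63.45.
Bearing = atan2(48.74, -63.45) mod 360° = 142.47°; distance = √((48.74)² + (-63.45)²) = 80.006 km.

142°, 80.0 km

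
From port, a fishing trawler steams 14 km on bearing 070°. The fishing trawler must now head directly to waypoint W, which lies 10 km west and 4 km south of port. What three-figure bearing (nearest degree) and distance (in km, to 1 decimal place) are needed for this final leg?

Leg 1 (070°, 14 km): east 14 sin 70° = 13.16, north 14 cos 70° = 4.79
Current position: (13.16, 4.79). Target: (-10, -4). Remaining: Δeast = -23.16, Δnorth = -8.79.
Bearing = atan2(-23.16, -8.79) mod 360° = 249.22°; distance = √((-23.16)² + (-8.79)²) = 24.767 km.

249°, 24.8 km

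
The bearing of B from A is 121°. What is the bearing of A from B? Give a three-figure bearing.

301°

Back-bearing = 121° + 180° = 301°.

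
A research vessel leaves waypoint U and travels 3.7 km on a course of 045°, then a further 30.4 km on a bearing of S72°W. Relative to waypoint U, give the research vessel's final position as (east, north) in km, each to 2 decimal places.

(-26.30, -6.78)

Leg 1 (045°, 3.7 km): east 3.7 sin 45° = 2.62, north 3.7 cos 45° = 2.62
Leg 2 (S72°W, 30.4 km): east 30.4 sin 252° = -28.91, north 30.4 cos 252° = -9.39
Summing: -26.30 km east, -6.78 km north → (-26.30, -6.78).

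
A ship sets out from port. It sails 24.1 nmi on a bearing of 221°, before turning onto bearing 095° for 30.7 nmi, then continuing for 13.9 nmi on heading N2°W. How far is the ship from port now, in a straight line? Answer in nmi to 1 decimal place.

15.9 nmi

Leg 1 (221°, 24.1 nmi): east 24.1 sin 221° = -15.81, north 24.1 cos 221° = -18.19
Leg 2 (095°, 30.7 nmi): east 30.7 sin 95° = 30.58, north 30.7 cos 95° = -2.68
Leg 3 (N2°W, 13.9 nmi): east 13.9 sin 358° = -0.49, north 13.9 cos 358° = 13.89
Net: 14.29 east, -6.97 north. Distance = √((14.29)² + (-6.97)²) = 15.898 nmi.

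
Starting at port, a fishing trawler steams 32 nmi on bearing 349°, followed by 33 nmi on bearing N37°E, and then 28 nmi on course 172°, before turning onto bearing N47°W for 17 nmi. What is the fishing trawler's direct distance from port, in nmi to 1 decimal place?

Leg 1 (349°, 32 nmi): east 32 sin 349° = -6.11, north 32 cos 349° = 31.41
Leg 2 (N37°E, 33 nmi): east 33 sin 37° = 19.86, north 33 cos 37° = 26.35
Leg 3 (172°, 28 nmi): east 28 sin 172° = 3.90, north 28 cos 172° = -27.73
Leg 4 (N47°W, 17 nmi): east 17 sin 313° = -12.43, north 17 cos 313° = 11.59
Net: 5.22 east, 41.63 north. Distance = √((5.22)² + (41.63)²) = 41.959 nmi.

42.0 nmi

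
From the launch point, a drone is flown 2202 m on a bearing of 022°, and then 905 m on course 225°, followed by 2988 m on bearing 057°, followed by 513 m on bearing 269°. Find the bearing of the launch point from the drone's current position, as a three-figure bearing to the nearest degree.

216°

Leg 1 (022°, 2202 m): east 2202 sin 22° = 824.88, north 2202 cos 22° = 2041.66
Leg 2 (225°, 905 m): east 905 sin 225° = -639.93, north 905 cos 225° = -639.93
Leg 3 (057°, 2988 m): east 2988 sin 57° = 2505.95, north 2988 cos 57° = 1627.38
Leg 4 (269°, 513 m): east 513 sin 269° = -512.92, north 513 cos 269° = -8.95
Net displacement: 2177.98 east, 3020.16 north. Direction back to start is (-2177.98, -3020.16): bearing = atan2(-2177.98, -3020.16) mod 360° = 215.80° ≈ 216°.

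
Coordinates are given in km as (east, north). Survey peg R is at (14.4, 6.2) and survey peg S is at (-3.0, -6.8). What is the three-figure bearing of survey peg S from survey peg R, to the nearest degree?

233°

Δeast = -3.0 − 14.4 = -17.40; Δnorth = -6.8 − 6.2 = -13.00.
Bearing = atan2(Δeast, Δnorth) mod 360° = 233.24° ≈ 233°.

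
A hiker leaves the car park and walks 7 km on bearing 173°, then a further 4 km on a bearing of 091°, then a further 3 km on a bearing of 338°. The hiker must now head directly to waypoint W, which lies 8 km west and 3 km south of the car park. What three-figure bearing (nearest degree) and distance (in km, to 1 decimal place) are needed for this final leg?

276°, 11.8 km

Leg 1 (173°, 7 km): east 7 sin 173° = 0.85, north 7 cos 173° = -6.95
Leg 2 (091°, 4 km): east 4 sin 91° = 4.00, north 4 cos 91° = -0.07
Leg 3 (338°, 3 km): east 3 sin 338° = -1.12, north 3 cos 338° = 2.78
Current position: (3.73, -4.24). Target: (-8, -3). Remaining: Δeast = -11.73, Δnorth = 1.24.
Bearing = atan2(-11.73, 1.24) mod 360° = 276.02°; distance = √((-11.73)² + (1.24)²) = 11.794 km.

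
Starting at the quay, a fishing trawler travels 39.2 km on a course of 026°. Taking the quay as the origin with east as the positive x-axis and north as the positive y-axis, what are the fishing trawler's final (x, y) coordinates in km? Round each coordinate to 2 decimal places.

Leg 1 (026°, 39.2 km): east 39.2 sin 26° = 17.18, north 39.2 cos 26° = 35.23
Summing: 17.18 km east, 35.23 km north → (17.18, 35.23).

(17.18, 35.23)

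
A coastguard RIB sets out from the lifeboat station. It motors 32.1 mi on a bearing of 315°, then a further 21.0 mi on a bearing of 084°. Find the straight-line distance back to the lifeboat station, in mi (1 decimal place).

25.0 mi

Leg 1 (315°, 32.1 mi): east 32.1 sin 315° = -22.70, north 32.1 cos 315° = 22.70
Leg 2 (084°, 21.0 mi): east 21.0 sin 84° = 20.88, north 21.0 cos 84° = 2.20
Net: -1.81 east, 24.89 north. Distance = √((-1.81)² + (24.89)²) = 24.959 mi.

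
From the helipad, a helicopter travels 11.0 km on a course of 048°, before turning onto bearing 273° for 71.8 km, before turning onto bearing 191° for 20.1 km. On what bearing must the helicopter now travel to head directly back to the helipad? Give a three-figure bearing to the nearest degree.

Leg 1 (048°, 11.0 km): east 11.0 sin 48° = 8.17, north 11.0 cos 48° = 7.36
Leg 2 (273°, 71.8 km): east 71.8 sin 273° = -71.70, north 71.8 cos 273° = 3.76
Leg 3 (191°, 20.1 km): east 20.1 sin 191° = -3.84, north 20.1 cos 191° = -19.73
Net displacement: -67.36 east, -8.61 north. Direction back to start is (67.36, 8.61): bearing = atan2(67.36, 8.61) mod 360° = 82.71° ≈ 083°.

083°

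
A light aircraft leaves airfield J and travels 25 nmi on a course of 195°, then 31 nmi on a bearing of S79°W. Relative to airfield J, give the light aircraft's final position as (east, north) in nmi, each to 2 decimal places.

(-36.90, -30.06)

Leg 1 (195°, 25 nmi): east 25 sin 195° = -6.47, north 25 cos 195° = -24.15
Leg 2 (S79°W, 31 nmi): east 31 sin 259° = -30.43, north 31 cos 259° = -5.92
Summing: -36.90 nmi east, -30.06 nmi north → (-36.90, -30.06).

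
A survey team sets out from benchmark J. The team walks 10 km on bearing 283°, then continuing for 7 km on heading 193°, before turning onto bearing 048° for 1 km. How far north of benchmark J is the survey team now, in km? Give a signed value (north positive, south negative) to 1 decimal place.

Leg 1 (283°, 10 km): east 10 sin 283° = -9.74, north 10 cos 283° = 2.25
Leg 2 (193°, 7 km): east 7 sin 193° = -1.57, north 7 cos 193° = -6.82
Leg 3 (048°, 1 km): east 1 sin 48° = 0.74, north 1 cos 48° = 0.67
Net north component: -3.90 km.

-3.9 km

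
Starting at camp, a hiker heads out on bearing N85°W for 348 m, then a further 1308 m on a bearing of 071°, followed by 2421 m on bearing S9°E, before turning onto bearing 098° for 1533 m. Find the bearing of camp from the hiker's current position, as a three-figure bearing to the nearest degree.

Leg 1 (N85°W, 348 m): east 348 sin 275° = -346.68, north 348 cos 275° = 30.33
Leg 2 (071°, 1308 m): east 1308 sin 71° = 1236.74, north 1308 cos 71° = 425.84
Leg 3 (S9°E, 2421 m): east 2421 sin 171° = 378.73, north 2421 cos 171° = -2391.19
Leg 4 (098°, 1533 m): east 1533 sin 98° = 1518.08, north 1533 cos 98° = -213.35
Net displacement: 2786.87 east, -2148.37 north. Direction back to start is (-2786.87, 2148.37): bearing = atan2(-2786.87, 2148.37) mod 360° = 307.63° ≈ 308°.

308°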